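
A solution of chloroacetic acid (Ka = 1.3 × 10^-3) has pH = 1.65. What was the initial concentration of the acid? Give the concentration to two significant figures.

[H+] = 10^(-1.65) = 2.24 × 10^-2 M = x
Ka = x²/(C₀ − x) ⇒ C₀ = x + x²/Ka
C₀ = 2.24 × 10^-2 + (2.24 × 10^-2)²/(1.3 × 10^-3) = 4.08 × 10^-1 M

C₀ = 4.1 × 10^-1 M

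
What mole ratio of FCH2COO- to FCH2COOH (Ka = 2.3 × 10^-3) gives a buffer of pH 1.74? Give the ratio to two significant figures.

pKa = -log(2.3 × 10^-3) = 2.638
pH = pKa + log(r) ⇒ log(r) = 1.74 − 2.638 = -0.898
r = [FCH2COO-]/[FCH2COOH] = 10^(-0.898) = 0.126

ratio = 0.13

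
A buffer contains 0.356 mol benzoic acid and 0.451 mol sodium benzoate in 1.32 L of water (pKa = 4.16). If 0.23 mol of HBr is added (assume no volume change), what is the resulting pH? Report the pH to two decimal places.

pH = 3.74

Added H+ converts C6H5COO- to C6H5COOH: C6H5COOH → 0.586 mol, C6H5COO- → 0.221 mol.
Henderson–Hasselbalch with mole ratio 0.221/0.586: pH = 4.16 + (-0.424)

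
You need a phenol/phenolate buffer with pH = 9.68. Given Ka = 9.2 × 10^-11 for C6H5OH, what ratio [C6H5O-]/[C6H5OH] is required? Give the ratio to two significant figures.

ratio = 0.44

pKa = -log(9.2 × 10^-11) = 10.036
pH = pKa + log(r) ⇒ log(r) = 9.68 − 10.036 = -0.356
r = [C6H5O-]/[C6H5OH] = 10^(-0.356) = 0.441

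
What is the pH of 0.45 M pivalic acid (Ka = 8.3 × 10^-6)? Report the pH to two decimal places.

(CH3)3CCOOH ⇌ (CH3)3CCOO- + H+
From the ICE table, Ka = [H+]²/(0.45 − [H+]) = 8.3 × 10^-6.
Since Ka ≪ C₀, [H+] ≈ √(Ka·C₀) = 1.93 × 10^-3 M.
pH = −log(1.93 × 10^-3) = 2.71

pH = 2.71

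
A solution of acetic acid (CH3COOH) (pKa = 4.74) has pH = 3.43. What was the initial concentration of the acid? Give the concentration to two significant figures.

[H+] = 10^(-3.43) = 3.72 × 10^-4 M = x
Ka = 10^(−4.74) = 1.82 × 10^-5
Ka = x²/(C₀ − x) ⇒ C₀ = x + x²/Ka
C₀ = 3.72 × 10^-4 + (3.72 × 10^-4)²/(1.82 × 10^-5) = 7.98 × 10^-3 M

C₀ = 8.0 × 10^-3 M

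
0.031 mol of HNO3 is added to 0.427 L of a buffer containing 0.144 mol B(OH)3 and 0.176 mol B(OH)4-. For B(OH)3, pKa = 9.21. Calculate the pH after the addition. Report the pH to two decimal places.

pH = 9.13

Added H+ converts B(OH)4- to B(OH)3: B(OH)3 → 0.175 mol, B(OH)4- → 0.145 mol.
pH = pKa + log([A⁻]/[HA]) = 9.21 + log(0.145/0.175) = 9.21 -0.082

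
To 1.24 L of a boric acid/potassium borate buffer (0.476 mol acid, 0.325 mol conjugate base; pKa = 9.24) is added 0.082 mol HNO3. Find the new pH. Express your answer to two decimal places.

After neutralization: n(B(OH)3) = 0.558 mol, n(B(OH)4-) = 0.243 mol.
pH = pKa + log([A⁻]/[HA]) = 9.24 + log(0.243/0.558) = 9.24 -0.361

pH = 8.88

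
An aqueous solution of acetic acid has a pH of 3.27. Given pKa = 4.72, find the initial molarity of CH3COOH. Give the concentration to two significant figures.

C₀ = 1.6 × 10^-2 M

[H+] = 10^(-3.27) = 5.37 × 10^-4 M = x
Ka = 10^(−4.72) = 1.91 × 10^-5
Ka = x²/(C₀ − x) ⇒ C₀ = x + x²/Ka
C₀ = 5.37 × 10^-4 + (5.37 × 10^-4)²/(1.91 × 10^-5) = 1.56 × 10^-2 M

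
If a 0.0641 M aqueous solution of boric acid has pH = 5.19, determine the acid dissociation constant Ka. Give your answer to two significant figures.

[H+] = 10^(-5.19) = 6.46 × 10^-6 M
At equilibrium [HA] = 0.0641 − 6.46 × 10^-6 = 6.41 × 10^-2 M
Ka = [H+][A-]/[HA] = (6.46 × 10^-6)² / 6.41 × 10^-2 = 6.5 × 10^-10

Ka = 6.5 × 10^-10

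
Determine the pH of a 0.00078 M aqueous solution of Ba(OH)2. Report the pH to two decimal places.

pH = 11.19

Ba(OH)2 is a strong base (each formula unit releases 2 OH-); [OH-] = 0.00156 M.
pOH = -log(0.00156) = 2.81
pH = 14.00 - 2.81 = 11.19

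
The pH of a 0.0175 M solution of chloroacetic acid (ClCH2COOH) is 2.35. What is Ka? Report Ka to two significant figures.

[H+] = 10^(-2.35) = 4.47 × 10^-3 M
At equilibrium [HA] = 0.0175 − 4.47 × 10^-3 = 1.30 × 10^-2 M
Ka = [H+][A-]/[HA] = (4.47 × 10^-3)² / 1.30 × 10^-2 = 1.5 × 10^-3

Ka = 1.5 × 10^-3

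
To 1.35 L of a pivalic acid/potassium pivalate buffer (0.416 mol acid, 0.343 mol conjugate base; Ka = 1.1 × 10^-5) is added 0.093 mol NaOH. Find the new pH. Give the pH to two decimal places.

OH- converts (CH3)3CCOOH to (CH3)3CCOO-: (CH3)3CCOOH → 0.323 mol, (CH3)3CCOO- → 0.436 mol.
pKa = −log(1.1 × 10^-5) = 4.959
pH = pKa + log([A⁻]/[HA]) = 4.959 + log(0.436/0.323) = 4.959 +0.130

pH = 5.09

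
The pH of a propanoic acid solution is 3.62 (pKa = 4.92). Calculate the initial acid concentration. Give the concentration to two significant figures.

C₀ = 5.0 × 10^-3 M

[H+] = 10^(-3.62) = 2.40 × 10^-4 M = x
Ka = 10^(−4.92) = 1.20 × 10^-5
Ka = x²/(C₀ − x) ⇒ C₀ = x + x²/Ka
C₀ = 2.40 × 10^-4 + (2.40 × 10^-4)²/(1.20 × 10^-5) = 5.04 × 10^-3 M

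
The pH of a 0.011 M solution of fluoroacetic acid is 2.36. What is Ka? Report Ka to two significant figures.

Ka = 2.9 × 10^-3

[H+] = 10^(-2.36) = 4.37 × 10^-3 M
At equilibrium [HA] = 0.011 − 4.37 × 10^-3 = 6.63 × 10^-3 M
Ka = [H+][A-]/[HA] = (4.37 × 10^-3)² / 6.63 × 10^-3 = 2.9 × 10^-3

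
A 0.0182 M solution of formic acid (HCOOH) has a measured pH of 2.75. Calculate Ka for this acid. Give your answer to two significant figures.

[H+] = 10^(-2.75) = 1.78 × 10^-3 M
At equilibrium [HA] = 0.0182 − 1.78 × 10^-3 = 1.64 × 10^-2 M
Ka = [H+][A-]/[HA] = (1.78 × 10^-3)² / 1.64 × 10^-2 = 1.9 × 10^-4

Ka = 1.9 × 10^-4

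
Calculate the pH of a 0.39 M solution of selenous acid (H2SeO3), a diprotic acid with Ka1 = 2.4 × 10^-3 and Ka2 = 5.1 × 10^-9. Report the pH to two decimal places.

pH = 1.53

Ka1 ≫ Ka2, so treat the first dissociation as the only significant source of H+.
Ka1 = x²/(0.39 − x) = 2.4 × 10^-3
Solving the quadratic: x = (−Ka1 + √(Ka1² + 4·Ka1·C₀))/2 = 2.94 × 10^-2 M
pH = −log(2.94 × 10^-2) = 1.53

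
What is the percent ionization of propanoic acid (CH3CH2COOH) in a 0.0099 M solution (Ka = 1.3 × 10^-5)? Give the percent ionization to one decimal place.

CH3CH2COOH ⇌ CH3CH2COO- + H+; let x = [H+] at equilibrium.
x ≈ √(Ka·C₀) = √(1.3 × 10^-5 × 0.0099) = 3.59 × 10^-4 M
Fraction ionized = 3.59 × 10^-4 / 0.0099 = 0.0363 → 3.6%

3.6%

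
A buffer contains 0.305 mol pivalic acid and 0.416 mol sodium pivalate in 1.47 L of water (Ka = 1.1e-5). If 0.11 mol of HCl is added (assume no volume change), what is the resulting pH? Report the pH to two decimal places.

After neutralization: n((CH3)3CCOOH) = 0.415 mol, n((CH3)3CCOO-) = 0.306 mol.
pKa = −log(1.1 × 10^-5) = 4.959
Henderson–Hasselbalch with mole ratio 0.306/0.415: pH = 4.959 + (-0.132)

pH = 4.83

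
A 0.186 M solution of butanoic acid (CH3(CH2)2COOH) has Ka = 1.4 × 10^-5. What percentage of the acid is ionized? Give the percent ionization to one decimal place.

CH3(CH2)2COOH ⇌ CH3(CH2)2COO- + H+; let x = [H+] at equilibrium.
x ≈ √(Ka·C₀) = √(1.4 × 10^-5 × 0.186) = 1.61 × 10^-3 M
% ionization = x/C₀ × 100% = 1.61 × 10^-3/0.186 × 100% = 0.9%

0.9%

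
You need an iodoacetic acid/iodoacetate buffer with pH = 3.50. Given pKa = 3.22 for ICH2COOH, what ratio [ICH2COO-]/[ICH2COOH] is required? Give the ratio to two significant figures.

pH = pKa + log(r) ⇒ log(r) = 3.50 − 3.22 = +0.28
r = [ICH2COO-]/[ICH2COOH] = 10^(+0.28) = 1.91

ratio = 1.9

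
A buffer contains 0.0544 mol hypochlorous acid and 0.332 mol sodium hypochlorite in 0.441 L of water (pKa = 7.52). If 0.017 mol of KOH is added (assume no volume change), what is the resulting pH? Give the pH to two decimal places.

pH = 8.49

OH- converts HOCl to OCl-: HOCl → 0.0374 mol, OCl- → 0.349 mol.
pH = pKa + log([A⁻]/[HA]) = 7.52 + log(0.349/0.0374) = 7.52 +0.970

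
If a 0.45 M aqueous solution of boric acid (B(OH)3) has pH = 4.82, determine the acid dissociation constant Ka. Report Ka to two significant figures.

[H+] = 10^(-4.82) = 1.51 × 10^-5 M
At equilibrium [HA] = 0.45 − 1.51 × 10^-5 = 4.50 × 10^-1 M
Ka = [H+][A-]/[HA] = (1.51 × 10^-5)² / 4.50 × 10^-1 = 5.1 × 10^-10

Ka = 5.1 × 10^-10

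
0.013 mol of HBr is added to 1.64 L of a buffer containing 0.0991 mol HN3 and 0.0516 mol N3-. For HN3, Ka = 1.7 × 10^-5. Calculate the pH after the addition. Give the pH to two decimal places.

pH = 4.31

After neutralization: n(HN3) = 0.112 mol, n(N3-) = 0.0386 mol.
pKa = −log(1.7 × 10^-5) = 4.770
pH = pKa + log(n_N3-/n_HN3) = 4.770 + log(0.0386/0.112) = 4.770 + (-0.463)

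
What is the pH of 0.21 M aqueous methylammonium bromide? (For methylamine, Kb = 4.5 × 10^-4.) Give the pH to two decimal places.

pH = 5.67

CH3NH3+ is the conjugate acid of the weak base CH3NH2.
Ka = Kw/Kb = 1.0×10^-14 / 4.5 × 10^-4 = 2.22 × 10^-11
Ka = [H+]²/(0.21 − [H+]) = 2.22 × 10^-11
Since Ka ≪ C₀, [H+] ≈ √(Ka·C₀) = 2.16 × 10^-6 M.
Check: 0.001% ionized — well under 5%, approximation valid.
pH = −log(2.16 × 10^-6) = 5.67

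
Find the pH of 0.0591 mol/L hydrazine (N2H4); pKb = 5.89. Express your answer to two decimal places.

pH = 10.44

N2H4 + H2O ⇌ N2H5+ + OH-
Kb = 10^(−5.89) = 1.29 × 10^-6
From the ICE table, Kb = x²/(0.0591 − x) = 1.29 × 10^-6.
Assume x ≪ 0.0591: x ≈ √(1.29 × 10^-6 × 0.0591) = 2.76 × 10^-4 M
(x/C₀ = 0.47% < 5%, so the approximation holds.)
pOH = 3.56, so pH = 14.00 − pOH = 10.44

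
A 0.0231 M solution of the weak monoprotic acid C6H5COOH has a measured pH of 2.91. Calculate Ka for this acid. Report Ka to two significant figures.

Ka = 6.9 × 10^-5

[H+] = 10^(-2.91) = 1.23 × 10^-3 M
At equilibrium [HA] = 0.0231 − 1.23 × 10^-3 = 2.19 × 10^-2 M
Ka = [H+][A-]/[HA] = (1.23 × 10^-3)² / 2.19 × 10^-2 = 6.9 × 10^-5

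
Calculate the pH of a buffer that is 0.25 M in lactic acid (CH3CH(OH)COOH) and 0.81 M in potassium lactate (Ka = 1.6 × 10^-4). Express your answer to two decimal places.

pH = 4.31

pKa = −log(1.6 × 10^-4) = 3.796
Using pH = pKa + log([base]/[acid]) with [base]/[acid] = 0.81/0.25:
pH = 3.796 + (+0.511) = 4.31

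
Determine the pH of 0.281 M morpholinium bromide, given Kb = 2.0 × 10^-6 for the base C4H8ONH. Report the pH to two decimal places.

pH = 4.43

C4H8ONH2+ is the conjugate acid of the weak base C4H8ONH.
Ka = Kw/Kb = 1.0×10^-14 / 2.0 × 10^-6 = 5.00 × 10^-9
Ka = [H+]²/(0.281 − [H+]) = 5.00 × 10^-9
Assume [H+] ≪ 0.281: [H+] ≈ √(5.00 × 10^-9 × 0.281) = 3.75 × 10^-5 M
([H+]/C₀ = 0.013% < 5%, so the approximation holds.)
pH = −log(3.75 × 10^-5) = 4.43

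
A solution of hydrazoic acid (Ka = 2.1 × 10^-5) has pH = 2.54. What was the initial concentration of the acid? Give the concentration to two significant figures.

[H+] = 10^(-2.54) = 2.88 × 10^-3 M = x
Ka = x²/(C₀ − x) ⇒ C₀ = x + x²/Ka
C₀ = 2.88 × 10^-3 + (2.88 × 10^-3)²/(2.1 × 10^-5) = 3.98 × 10^-1 M

C₀ = 4.0 × 10^-1 M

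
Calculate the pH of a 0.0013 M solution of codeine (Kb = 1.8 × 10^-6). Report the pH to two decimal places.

C18H21NO3 + H2O ⇌ C18H22NO3+ + OH-
Kb = x²/(0.0013 − x) = 1.8 × 10^-6
Assume x ≪ 0.0013: x ≈ √(1.8 × 10^-6 × 0.0013) = 4.84 × 10^-5 M
Check: 3.7% ionized — well under 5%, approximation valid.
pOH = −log(4.84 × 10^-5) = 4.32; pH = 14.00 − 4.32 = 9.68

pH = 9.68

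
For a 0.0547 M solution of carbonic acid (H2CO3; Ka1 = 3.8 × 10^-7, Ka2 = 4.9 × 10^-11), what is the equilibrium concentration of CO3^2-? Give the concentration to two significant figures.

First ionization gives [H+] ≈ [HCO3-] = 1.44 × 10^-4 M.
Second step: Ka2 = [H+][CO3^2-]/[HCO3-] ≈ [CO3^2-] (since [H+] ≈ [HCO3-]).
So [CO3^2-] ≈ Ka2.

4.9 × 10^-11 M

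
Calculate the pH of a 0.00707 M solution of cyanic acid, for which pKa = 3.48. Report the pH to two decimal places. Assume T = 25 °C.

HOCN ⇌ OCN- + H+
Ka = 10^(−3.48) = 3.31 × 10^-4
From the ICE table, Ka = [H+]²/(0.00707 − [H+]) = 3.31 × 10^-4.
[H+] is not negligible relative to C₀; solve [H+]² + 0.000331·[H+] − 2.34e-06 = 0.
[H+] = [−0.000331 + √(0.000331² + 9.36e-06)]/2 = 1.37 × 10^-3 M
pH = −log(1.37 × 10^-3) = 2.86

pH = 2.86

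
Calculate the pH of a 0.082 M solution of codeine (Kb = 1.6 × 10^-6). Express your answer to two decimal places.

C18H21NO3 + H2O ⇌ C18H22NO3+ + OH-
Kb = [OH-]²/(0.082 − [OH-]) = 1.6 × 10^-6
Assume [OH-] ≪ 0.082: [OH-] ≈ √(1.6 × 10^-6 × 0.082) = 3.62 × 10^-4 M
Check: 0.44% ionized — well under 5%, approximation valid.
pOH = −log(3.62 × 10^-4) = 3.44; pH = 14.00 − 3.44 = 10.56

pH = 10.56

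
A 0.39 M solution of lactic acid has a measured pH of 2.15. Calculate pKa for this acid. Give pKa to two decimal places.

pKa = 3.88

[H+] = 10^(-2.15) = 7.08 × 10^-3 M
At equilibrium [HA] = 0.39 − 7.08 × 10^-3 = 3.83 × 10^-1 M
Ka = [H+][A-]/[HA] = (7.08 × 10^-3)² / 3.83 × 10^-1 = 1.31 × 10^-4
pKa = -log(1.31 × 10^-4) = 3.88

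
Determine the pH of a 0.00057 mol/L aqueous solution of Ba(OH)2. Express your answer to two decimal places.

pH = 11.06

Ba(OH)2 is a strong base (each formula unit releases 2 OH-); [OH-] = 0.00114 M.
pOH = -log(0.00114) = 2.94
pH = 14.00 - 2.94 = 11.06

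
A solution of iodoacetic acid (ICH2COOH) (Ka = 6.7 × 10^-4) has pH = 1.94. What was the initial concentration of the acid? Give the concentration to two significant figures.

C₀ = 2.1 × 10^-1 M

[H+] = 10^(-1.94) = 1.15 × 10^-2 M = x
Ka = x²/(C₀ − x) ⇒ C₀ = x + x²/Ka
C₀ = 1.15 × 10^-2 + (1.15 × 10^-2)²/(6.7 × 10^-4) = 2.09 × 10^-1 M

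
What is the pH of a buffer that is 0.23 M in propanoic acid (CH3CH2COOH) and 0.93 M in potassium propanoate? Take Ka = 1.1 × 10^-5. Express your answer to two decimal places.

pH = 5.57

pKa = −log(1.1 × 10^-5) = 4.959
Henderson–Hasselbalch: pH = pKa + log([CH3CH2COO-]/[CH3CH2COOH]) = 4.959 + log(0.93/0.23)
pH = 4.959 + (+0.607) = 5.57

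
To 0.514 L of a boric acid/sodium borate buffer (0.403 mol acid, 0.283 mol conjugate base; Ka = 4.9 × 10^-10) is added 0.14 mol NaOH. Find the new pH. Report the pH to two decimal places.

pH = 9.52

OH- converts B(OH)3 to B(OH)4-: B(OH)3 → 0.263 mol, B(OH)4- → 0.423 mol.
pKa = −log(4.9 × 10^-10) = 9.310
Henderson–Hasselbalch with mole ratio 0.423/0.263: pH = 9.310 + (+0.206)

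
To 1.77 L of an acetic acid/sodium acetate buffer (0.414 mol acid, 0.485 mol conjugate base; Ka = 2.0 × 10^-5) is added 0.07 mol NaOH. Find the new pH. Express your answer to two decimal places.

OH- converts CH3COOH to CH3COO-: CH3COOH → 0.344 mol, CH3COO- → 0.555 mol.
pKa = −log(2.0 × 10^-5) = 4.699
pH = pKa + log(n_CH3COO-/n_CH3COOH) = 4.699 + log(0.555/0.344) = 4.699 + (+0.208)

pH = 4.91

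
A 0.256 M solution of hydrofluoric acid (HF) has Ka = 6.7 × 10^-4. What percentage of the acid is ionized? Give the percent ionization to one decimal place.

5.0%

HF ⇌ F- + H+; let x = [H+] at equilibrium.
Solve x² + 0.00067x − 0.000172 = 0 → x = 1.28 × 10^-2 M
Fraction ionized = 1.28 × 10^-2 / 0.256 = 0.0500 → 5.0%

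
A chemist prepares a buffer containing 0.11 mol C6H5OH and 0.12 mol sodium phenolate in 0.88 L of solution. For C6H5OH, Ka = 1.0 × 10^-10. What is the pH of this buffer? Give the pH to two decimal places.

pH = 10.04

pKa = −log(1.0 × 10^-10) = 10.000
pH = pKa + log([A⁻]/[HA]) = 10.000 + log(0.12/0.11)
pH = 10.000 + (+0.038) = 10.04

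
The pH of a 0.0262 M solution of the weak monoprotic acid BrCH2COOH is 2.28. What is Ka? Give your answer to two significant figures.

Ka = 1.3 × 10^-3

[H+] = 10^(-2.28) = 5.25 × 10^-3 M
At equilibrium [HA] = 0.0262 − 5.25 × 10^-3 = 2.09 × 10^-2 M
Ka = [H+][A-]/[HA] = (5.25 × 10^-3)² / 2.09 × 10^-2 = 1.3 × 10^-3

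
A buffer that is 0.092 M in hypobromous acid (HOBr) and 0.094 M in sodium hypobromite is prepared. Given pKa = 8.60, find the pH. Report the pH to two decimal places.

pH = pKa + log([A⁻]/[HA]) = 8.60 + log(0.094/0.092)
pH = 8.60 + (+0.009) = 8.61

pH = 8.61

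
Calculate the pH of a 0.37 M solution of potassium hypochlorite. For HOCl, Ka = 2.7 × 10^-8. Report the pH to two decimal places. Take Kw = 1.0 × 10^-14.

pH = 10.57

OCl- is the conjugate base of the weak acid HOCl.
Kb = Kw/Ka = 1.0×10^-14 / 2.7 × 10^-8 = 3.70 × 10^-7
Kb = x²/(0.37 − x) = 3.70 × 10^-7
Assume x ≪ 0.37: x ≈ √(3.70 × 10^-7 × 0.37) = 3.70 × 10^-4 M
pOH = −log(3.70 × 10^-4) = 3.43; pH = 14.00 − 3.43 = 10.57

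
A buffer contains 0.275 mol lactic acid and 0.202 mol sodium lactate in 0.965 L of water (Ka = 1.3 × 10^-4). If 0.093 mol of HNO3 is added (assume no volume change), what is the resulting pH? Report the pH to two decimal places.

pH = 3.36

After neutralization: n(CH3CH(OH)COOH) = 0.368 mol, n(CH3CH(OH)COO-) = 0.109 mol.
pKa = −log(1.3 × 10^-4) = 3.886
pH = pKa + log([A⁻]/[HA]) = 3.886 + log(0.109/0.368) = 3.886 -0.528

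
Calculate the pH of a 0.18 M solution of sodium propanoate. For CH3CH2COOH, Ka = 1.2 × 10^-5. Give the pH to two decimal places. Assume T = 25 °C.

CH3CH2COO- is the conjugate base of the weak acid CH3CH2COOH.
Kb = Kw/Ka = 1.0×10^-14 / 1.2 × 10^-5 = 8.33 × 10^-10
Kb = [OH-]²/(0.18 − [OH-]) = 8.33 × 10^-10
Neglecting [OH-] in the denominator: [OH-] = √(8.33 × 10^-10 × 0.18) = 1.22 × 10^-5 M
pOH = −log(1.22 × 10^-5) = 4.91; pH = 14.00 − 4.91 = 9.09

pH = 9.09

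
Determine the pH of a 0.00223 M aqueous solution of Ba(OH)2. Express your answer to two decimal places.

Ba(OH)2 is a strong base (each formula unit releases 2 OH-); [OH-] = 0.00446 M.
pOH = -log(0.00446) = 2.35
pH = 14.00 - 2.35 = 11.65

pH = 11.65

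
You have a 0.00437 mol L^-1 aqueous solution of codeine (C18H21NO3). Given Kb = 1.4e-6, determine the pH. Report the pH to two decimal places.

C18H21NO3 + H2O ⇌ C18H22NO3+ + OH-
Kb = [OH-]²/(0.00437 − [OH-]) = 1.4 × 10^-6
Since Kb ≪ C₀, [OH-] ≈ √(Kb·C₀) = 7.82 × 10^-5 M.
pOH = 4.11, so pH = 14.00 − pOH = 9.89

pH = 9.89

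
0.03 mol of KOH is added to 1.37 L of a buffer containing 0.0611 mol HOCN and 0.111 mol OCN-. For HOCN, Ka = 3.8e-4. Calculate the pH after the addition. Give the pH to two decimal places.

After neutralization: n(HOCN) = 0.0311 mol, n(OCN-) = 0.141 mol.
pKa = −log(3.8 × 10^-4) = 3.420
pH = pKa + log([A⁻]/[HA]) = 3.420 + log(0.141/0.0311) = 3.420 +0.656

pH = 4.08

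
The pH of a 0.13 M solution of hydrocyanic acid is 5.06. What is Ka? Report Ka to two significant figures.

[H+] = 10^(-5.06) = 8.71 × 10^-6 M
At equilibrium [HA] = 0.13 − 8.71 × 10^-6 = 1.30 × 10^-1 M
Ka = [H+][A-]/[HA] = (8.71 × 10^-6)² / 1.30 × 10^-1 = 5.8 × 10^-10

Ka = 5.8 × 10^-10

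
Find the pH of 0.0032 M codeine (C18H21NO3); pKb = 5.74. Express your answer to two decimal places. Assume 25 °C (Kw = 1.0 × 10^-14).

pH = 9.88

C18H21NO3 + H2O ⇌ C18H22NO3+ + OH-
Kb = 10^(−5.74) = 1.82 × 10^-6
From the ICE table, Kb = x²/(0.0032 − x) = 1.82 × 10^-6.
Neglecting x in the denominator: x = √(1.82 × 10^-6 × 0.0032) = 7.63 × 10^-5 M
pOH = 4.12, so pH = 14.00 − pOH = 9.88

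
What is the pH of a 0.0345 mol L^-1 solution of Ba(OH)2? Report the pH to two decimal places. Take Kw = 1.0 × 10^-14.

Ba(OH)2 is a strong base (each formula unit releases 2 OH-); [OH-] = 0.069 M.
pOH = -log(0.069) = 1.16
pH = 14.00 - 1.16 = 12.84

pH = 12.84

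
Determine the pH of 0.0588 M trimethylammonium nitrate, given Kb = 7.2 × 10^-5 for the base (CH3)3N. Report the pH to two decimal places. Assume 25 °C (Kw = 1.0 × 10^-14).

pH = 5.54

(CH3)3NH+ is the conjugate acid of the weak base (CH3)3N.
Ka = Kw/Kb = 1.0×10^-14 / 7.2 × 10^-5 = 1.39 × 10^-10
Ka = x²/(0.0588 − x) = 1.39 × 10^-10
Since Ka ≪ C₀, x ≈ √(Ka·C₀) = 2.86 × 10^-6 M.
(x/C₀ = 0.0049% < 5%, so the approximation holds.)
pH = −log(2.86 × 10^-6) = 5.54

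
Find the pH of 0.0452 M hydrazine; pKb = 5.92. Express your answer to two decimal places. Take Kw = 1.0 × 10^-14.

pH = 10.37

N2H4 + H2O ⇌ N2H5+ + OH-
Kb = 10^(−5.92) = 1.20 × 10^-6
Let x = [OH-] at equilibrium. Kb = x²/(0.0452 − x).
Assume x ≪ 0.0452: x ≈ √(1.20 × 10^-6 × 0.0452) = 2.33 × 10^-4 M
pOH = 3.63, so pH = 14.00 − pOH = 10.37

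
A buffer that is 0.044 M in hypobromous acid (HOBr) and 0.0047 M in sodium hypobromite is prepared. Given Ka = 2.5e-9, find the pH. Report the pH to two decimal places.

pKa = −log(2.5 × 10^-9) = 8.602
Using pH = pKa + log([base]/[acid]) with [base]/[acid] = 0.0047/0.044:
pH = 8.602 + (-0.971) = 7.63

pH = 7.63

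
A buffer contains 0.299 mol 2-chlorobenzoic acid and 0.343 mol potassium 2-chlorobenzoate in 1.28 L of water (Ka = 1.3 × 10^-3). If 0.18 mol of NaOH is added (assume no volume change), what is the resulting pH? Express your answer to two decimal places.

pH = 3.53

OH- converts ClC6H4COOH to ClC6H4COO-: ClC6H4COOH → 0.119 mol, ClC6H4COO- → 0.523 mol.
pKa = −log(1.3 × 10^-3) = 2.886
pH = pKa + log([A⁻]/[HA]) = 2.886 + log(0.523/0.119) = 2.886 +0.643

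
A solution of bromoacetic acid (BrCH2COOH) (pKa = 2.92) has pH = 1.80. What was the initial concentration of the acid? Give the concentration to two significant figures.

C₀ = 2.2 × 10^-1 M

[H+] = 10^(-1.80) = 1.58 × 10^-2 M = x
Ka = 10^(−2.92) = 1.20 × 10^-3
Ka = x²/(C₀ − x) ⇒ C₀ = x + x²/Ka
C₀ = 1.58 × 10^-2 + (1.58 × 10^-2)²/(1.20 × 10^-3) = 2.24 × 10^-1 M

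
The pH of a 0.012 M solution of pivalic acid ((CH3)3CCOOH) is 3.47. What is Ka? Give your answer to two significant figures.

Ka = 9.8 × 10^-6

[H+] = 10^(-3.47) = 3.39 × 10^-4 M
At equilibrium [HA] = 0.012 − 3.39 × 10^-4 = 1.17 × 10^-2 M
Ka = [H+][A-]/[HA] = (3.39 × 10^-4)² / 1.17 × 10^-2 = 9.8 × 10^-6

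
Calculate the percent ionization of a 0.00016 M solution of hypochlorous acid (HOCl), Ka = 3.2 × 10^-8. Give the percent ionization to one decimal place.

HOCl ⇌ OCl- + H+; let x = [H+] at equilibrium.
x ≈ √(Ka·C₀) = √(3.2 × 10^-8 × 0.00016) = 2.26 × 10^-6 M
Fraction ionized = 2.26 × 10^-6 / 0.00016 = 0.0141 → 1.4%

1.4%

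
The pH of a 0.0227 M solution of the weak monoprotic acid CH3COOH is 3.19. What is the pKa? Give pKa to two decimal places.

[H+] = 10^(-3.19) = 6.46 × 10^-4 M
At equilibrium [HA] = 0.0227 − 6.46 × 10^-4 = 2.21 × 10^-2 M
Ka = [H+][A-]/[HA] = (6.46 × 10^-4)² / 2.21 × 10^-2 = 1.89 × 10^-5
pKa = -log(1.89 × 10^-5) = 4.72

pKa = 4.72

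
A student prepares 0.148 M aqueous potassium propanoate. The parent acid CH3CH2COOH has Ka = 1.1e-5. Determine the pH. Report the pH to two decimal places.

CH3CH2COO- is the conjugate base of the weak acid CH3CH2COOH.
Kb = Kw/Ka = 1.0×10^-14 / 1.1 × 10^-5 = 9.09 × 10^-10
From the ICE table, Kb = [OH-]²/(0.148 − [OH-]) = 9.09 × 10^-10.
Assume [OH-] ≪ 0.148: [OH-] ≈ √(9.09 × 10^-10 × 0.148) = 1.16 × 10^-5 M
pOH = −log(1.16 × 10^-5) = 4.94; pH = 14.00 − 4.94 = 9.06

pH = 9.06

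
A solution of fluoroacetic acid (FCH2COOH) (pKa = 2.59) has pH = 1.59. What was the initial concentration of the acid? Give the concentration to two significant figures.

[H+] = 10^(-1.59) = 2.57 × 10^-2 M = x
Ka = 10^(−2.59) = 2.57 × 10^-3
Ka = x²/(C₀ − x) ⇒ C₀ = x + x²/Ka
C₀ = 2.57 × 10^-2 + (2.57 × 10^-2)²/(2.57 × 10^-3) = 2.83 × 10^-1 M

C₀ = 2.8 × 10^-1 M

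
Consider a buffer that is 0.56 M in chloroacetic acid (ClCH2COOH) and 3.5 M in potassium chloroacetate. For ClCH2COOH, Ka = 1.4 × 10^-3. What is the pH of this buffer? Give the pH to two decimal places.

pH = 3.65

pKa = −log(1.4 × 10^-3) = 2.854
pH = pKa + log([A⁻]/[HA]) = 2.854 + log(3.5/0.56)
pH = 2.854 + (+0.796) = 3.65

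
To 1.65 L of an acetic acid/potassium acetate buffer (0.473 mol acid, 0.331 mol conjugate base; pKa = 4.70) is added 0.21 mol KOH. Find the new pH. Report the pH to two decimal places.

OH- converts CH3COOH to CH3COO-: CH3COOH → 0.263 mol, CH3COO- → 0.541 mol.
pH = pKa + log([A⁻]/[HA]) = 4.70 + log(0.541/0.263) = 4.70 +0.313

pH = 5.01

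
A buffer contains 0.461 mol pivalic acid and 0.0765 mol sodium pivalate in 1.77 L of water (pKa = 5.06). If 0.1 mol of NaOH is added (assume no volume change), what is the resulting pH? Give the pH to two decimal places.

pH = 4.75

After neutralization: n((CH3)3CCOOH) = 0.361 mol, n((CH3)3CCOO-) = 0.176 mol.
pH = pKa + log(n_(CH3)3CCOO-/n_(CH3)3CCOOH) = 5.06 + log(0.176/0.361) = 5.06 + (-0.312)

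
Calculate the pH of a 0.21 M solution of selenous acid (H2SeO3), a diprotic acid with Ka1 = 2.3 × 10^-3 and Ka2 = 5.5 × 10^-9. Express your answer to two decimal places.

Since Ka1 ≫ Ka2, the first ionization dominates [H+].
Ka1 = x²/(0.21 − x) = 2.3 × 10^-3
Solving the quadratic: x = (−Ka1 + √(Ka1² + 4·Ka1·C₀))/2 = 2.09 × 10^-2 M
pH = −log(2.09 × 10^-2) = 1.68

pH = 1.68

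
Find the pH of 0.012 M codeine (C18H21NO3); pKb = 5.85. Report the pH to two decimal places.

pH = 10.11

C18H21NO3 + H2O ⇌ C18H22NO3+ + OH-
Kb = 10^(−5.85) = 1.41 × 10^-6
Kb = [OH-]²/(0.012 − [OH-]) = 1.41 × 10^-6
Since Kb ≪ C₀, [OH-] ≈ √(Kb·C₀) = 1.30 × 10^-4 M.
pOH = 3.89, so pH = 14.00 − pOH = 10.11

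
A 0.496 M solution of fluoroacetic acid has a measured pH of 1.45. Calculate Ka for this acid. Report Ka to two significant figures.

[H+] = 10^(-1.45) = 3.55 × 10^-2 M
At equilibrium [HA] = 0.496 − 3.55 × 10^-2 = 4.61 × 10^-1 M
Ka = [H+][A-]/[HA] = (3.55 × 10^-2)² / 4.61 × 10^-1 = 2.7 × 10^-3

Ka = 2.7 × 10^-3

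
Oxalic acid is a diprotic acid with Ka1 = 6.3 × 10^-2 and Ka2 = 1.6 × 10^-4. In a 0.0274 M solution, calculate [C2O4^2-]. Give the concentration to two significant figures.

1.6 × 10^-4 M

First ionization gives [H+] ≈ [HC2O4-] = 2.06 × 10^-2 M.
Second step: Ka2 = [H+][C2O4^2-]/[HC2O4-] ≈ [C2O4^2-] (since [H+] ≈ [HC2O4-]).
So [C2O4^2-] ≈ Ka2.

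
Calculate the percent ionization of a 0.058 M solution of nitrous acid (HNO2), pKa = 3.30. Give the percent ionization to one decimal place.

HNO2 ⇌ NO2- + H+; let x = [H+] at equilibrium.
Ka = 10^(−3.30) = 5.01 × 10^-4
Solve x² + 0.000501x − 2.91e-05 = 0 → x = 5.15 × 10^-3 M
Fraction ionized = 5.15 × 10^-3 / 0.058 = 0.0888 → 8.9%

8.9%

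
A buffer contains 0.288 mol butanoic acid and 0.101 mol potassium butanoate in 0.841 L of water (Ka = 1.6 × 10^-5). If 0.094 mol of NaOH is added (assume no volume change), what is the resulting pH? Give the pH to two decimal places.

OH- converts CH3(CH2)2COOH to CH3(CH2)2COO-: CH3(CH2)2COOH → 0.194 mol, CH3(CH2)2COO- → 0.195 mol.
pKa = −log(1.6 × 10^-5) = 4.796
pH = pKa + log(n_CH3(CH2)2COO-/n_CH3(CH2)2COOH) = 4.796 + log(0.195/0.194) = 4.796 + (+0.002)

pH = 4.80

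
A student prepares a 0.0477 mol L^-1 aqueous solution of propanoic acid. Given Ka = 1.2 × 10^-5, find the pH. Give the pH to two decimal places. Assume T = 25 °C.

pH = 3.12

CH3CH2COOH ⇌ CH3CH2COO- + H+
From the ICE table, Ka = [H+]²/(0.0477 − [H+]) = 1.2 × 10^-5.
Assume [H+] ≪ 0.0477: [H+] ≈ √(1.2 × 10^-5 × 0.0477) = 7.57 × 10^-4 M
pH = −log[H+] = −log(7.57 × 10^-4) = 3.12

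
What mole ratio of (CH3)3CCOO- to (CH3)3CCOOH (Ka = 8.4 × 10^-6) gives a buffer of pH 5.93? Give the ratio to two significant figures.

ratio = 7.1

pKa = -log(8.4 × 10^-6) = 5.076
pH = pKa + log(r) ⇒ log(r) = 5.93 − 5.076 = +0.854
r = [(CH3)3CCOO-]/[(CH3)3CCOOH] = 10^(+0.854) = 7.14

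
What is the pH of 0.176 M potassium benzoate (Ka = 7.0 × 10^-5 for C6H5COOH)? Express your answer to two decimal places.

C6H5COO- is the conjugate base of the weak acid C6H5COOH.
Kb = Kw/Ka = 1.0×10^-14 / 7.0 × 10^-5 = 1.43 × 10^-10
Kb = [OH-]²/(0.176 − [OH-]) = 1.43 × 10^-10
Assume [OH-] ≪ 0.176: [OH-] ≈ √(1.43 × 10^-10 × 0.176) = 5.02 × 10^-6 M
Check: 0.0029% ionized — well under 5%, approximation valid.
pOH = 5.30, so pH = 14.00 − pOH = 8.70

pH = 8.70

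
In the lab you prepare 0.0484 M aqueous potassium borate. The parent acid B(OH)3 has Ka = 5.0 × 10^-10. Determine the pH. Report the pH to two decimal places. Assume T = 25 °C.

pH = 10.99

B(OH)4- is the conjugate base of the weak acid B(OH)3.
Kb = Kw/Ka = 1.0×10^-14 / 5.0 × 10^-10 = 2.00 × 10^-5
Let x = [OH-] at equilibrium. Kb = x²/(0.0484 − x).
Since Kb ≪ C₀, x ≈ √(Kb·C₀) = 9.84 × 10^-4 M.
(x/C₀ = 2% < 5%, so the approximation holds.)
pOH = 3.01, so pH = 14.00 − pOH = 10.99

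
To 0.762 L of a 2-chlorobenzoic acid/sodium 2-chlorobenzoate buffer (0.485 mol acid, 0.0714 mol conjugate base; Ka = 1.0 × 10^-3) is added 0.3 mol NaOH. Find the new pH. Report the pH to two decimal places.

pH = 3.30

OH- converts ClC6H4COOH to ClC6H4COO-: ClC6H4COOH → 0.185 mol, ClC6H4COO- → 0.371 mol.
pKa = −log(1.0 × 10^-3) = 3.000
Henderson–Hasselbalch with mole ratio 0.371/0.185: pH = 3.000 + (+0.302)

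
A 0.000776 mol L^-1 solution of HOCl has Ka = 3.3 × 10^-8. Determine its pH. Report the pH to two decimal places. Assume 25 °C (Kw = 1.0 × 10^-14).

pH = 5.30

HOCl ⇌ OCl- + H+
Ka = [H+]²/(0.000776 − [H+]) = 3.3 × 10^-8
Since Ka ≪ C₀, [H+] ≈ √(Ka·C₀) = 5.06 × 10^-6 M.
([H+]/C₀ = 0.65% < 5%, so the approximation holds.)
pH = −log[H+] = −log(5.06 × 10^-6) = 5.30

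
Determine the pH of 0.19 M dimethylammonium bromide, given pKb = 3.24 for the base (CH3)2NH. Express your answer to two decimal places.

pH = 5.74

(CH3)2NH2+ is the conjugate acid of the weak base (CH3)2NH.
Kb = 10^(−3.24) = 5.75 × 10^-4
Ka = Kw/Kb = 1.0×10^-14 / 5.75 × 10^-4 = 1.74 × 10^-11
From the ICE table, Ka = [H+]²/(0.19 − [H+]) = 1.74 × 10^-11.
Neglecting [H+] in the denominator: [H+] = √(1.74 × 10^-11 × 0.19) = 1.82 × 10^-6 M
pH = −log(1.82 × 10^-6) = 5.74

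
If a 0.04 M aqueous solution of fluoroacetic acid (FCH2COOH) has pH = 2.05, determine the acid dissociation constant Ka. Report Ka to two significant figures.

Ka = 2.6 × 10^-3

[H+] = 10^(-2.05) = 8.91 × 10^-3 M
At equilibrium [HA] = 0.04 − 8.91 × 10^-3 = 3.11 × 10^-2 M
Ka = [H+][A-]/[HA] = (8.91 × 10^-3)² / 3.11 × 10^-2 = 2.6 × 10^-3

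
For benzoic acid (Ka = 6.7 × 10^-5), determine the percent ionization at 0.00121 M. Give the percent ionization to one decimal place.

C6H5COOH ⇌ C6H5COO- + H+; let x = [H+] at equilibrium.
Ka = x²/(C₀ − x); solving the quadratic gives x = 2.53 × 10^-4 M.
% ionization = x/C₀ × 100% = 2.53 × 10^-4/0.00121 × 100% = 20.9%

20.9%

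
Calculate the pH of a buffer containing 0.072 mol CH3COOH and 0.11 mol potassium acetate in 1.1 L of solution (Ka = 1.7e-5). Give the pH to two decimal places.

pH = 4.95

pKa = −log(1.7 × 10^-5) = 4.770
Henderson–Hasselbalch: pH = pKa + log([CH3COO-]/[CH3COOH]) = 4.770 + log(0.11/0.072)
pH = 4.770 + (+0.184) = 4.95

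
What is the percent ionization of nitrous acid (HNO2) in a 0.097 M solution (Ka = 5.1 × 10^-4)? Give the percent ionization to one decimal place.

7.0%

HNO2 ⇌ NO2- + H+; let x = [H+] at equilibrium.
Solve x² + 0.00051x − 4.95e-05 = 0 → x = 6.78 × 10^-3 M
Fraction ionized = 6.78 × 10^-3 / 0.097 = 0.0699 → 7.0%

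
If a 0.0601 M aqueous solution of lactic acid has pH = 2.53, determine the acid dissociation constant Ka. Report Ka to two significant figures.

Ka = 1.5 × 10^-4

[H+] = 10^(-2.53) = 2.95 × 10^-3 M
At equilibrium [HA] = 0.0601 − 2.95 × 10^-3 = 5.71 × 10^-2 M
Ka = [H+][A-]/[HA] = (2.95 × 10^-3)² / 5.71 × 10^-2 = 1.5 × 10^-4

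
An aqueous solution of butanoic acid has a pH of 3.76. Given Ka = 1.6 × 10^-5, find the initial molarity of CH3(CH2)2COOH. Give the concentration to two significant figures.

[H+] = 10^(-3.76) = 1.74 × 10^-4 M = x
Ka = x²/(C₀ − x) ⇒ C₀ = x + x²/Ka
C₀ = 1.74 × 10^-4 + (1.74 × 10^-4)²/(1.6 × 10^-5) = 2.07 × 10^-3 M

C₀ = 2.1 × 10^-3 M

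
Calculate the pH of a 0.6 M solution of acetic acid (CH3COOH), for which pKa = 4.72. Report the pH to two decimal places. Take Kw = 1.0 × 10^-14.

CH3COOH ⇌ CH3COO- + H+
Ka = 10^(−4.72) = 1.91 × 10^-5
From the ICE table, Ka = [H+]²/(0.6 − [H+]) = 1.91 × 10^-5.
Assume [H+] ≪ 0.6: [H+] ≈ √(1.91 × 10^-5 × 0.6) = 3.39 × 10^-3 M
([H+]/C₀ = 0.56% < 5%, so the approximation holds.)
pH = −log(3.39 × 10^-3) = 2.47

pH = 2.47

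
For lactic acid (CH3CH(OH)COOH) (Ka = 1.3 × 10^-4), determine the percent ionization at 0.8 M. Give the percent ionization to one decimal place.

CH3CH(OH)COOH ⇌ CH3CH(OH)COO- + H+; let x = [H+] at equilibrium.
x ≈ √(Ka·C₀) = √(1.3 × 10^-4 × 0.8) = 1.02 × 10^-2 M
% ionization = x/C₀ × 100% = 1.02 × 10^-2/0.8 × 100% = 1.3%

1.3%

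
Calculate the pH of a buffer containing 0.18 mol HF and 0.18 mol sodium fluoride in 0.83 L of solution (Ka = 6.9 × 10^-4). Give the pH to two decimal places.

pKa = −log(6.9 × 10^-4) = 3.161
Using pH = pKa + log([base]/[acid]) with [base]/[acid] = 0.18/0.18:
pH = 3.161 + (+0.000) = 3.16

pH = 3.16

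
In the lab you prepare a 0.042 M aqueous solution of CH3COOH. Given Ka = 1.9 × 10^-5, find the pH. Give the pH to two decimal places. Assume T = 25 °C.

CH3COOH ⇌ CH3COO- + H+
From the ICE table, Ka = [H+]²/(0.042 − [H+]) = 1.9 × 10^-5.
Since Ka ≪ C₀, [H+] ≈ √(Ka·C₀) = 8.93 × 10^-4 M.
pH = −log(8.93 × 10^-4) = 3.05

pH = 3.05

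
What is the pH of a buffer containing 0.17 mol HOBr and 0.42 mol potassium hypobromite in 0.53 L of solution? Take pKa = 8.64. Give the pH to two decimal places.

pH = pKa + log([A⁻]/[HA]) = 8.64 + log(0.42/0.17)
pH = 8.64 + (+0.393) = 9.03

pH = 9.03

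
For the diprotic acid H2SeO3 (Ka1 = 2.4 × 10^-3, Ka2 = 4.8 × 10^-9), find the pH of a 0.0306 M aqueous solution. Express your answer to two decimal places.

pH = 2.13

Ka1 ≫ Ka2, so treat the first dissociation as the only significant source of H+.
Ka1 = x²/(0.0306 − x) = 2.4 × 10^-3
Solving the quadratic: x = (−Ka1 + √(Ka1² + 4·Ka1·C₀))/2 = 7.45 × 10^-3 M
pH = −log(7.45 × 10^-3) = 2.13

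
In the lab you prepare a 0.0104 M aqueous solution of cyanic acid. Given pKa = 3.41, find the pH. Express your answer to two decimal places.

HOCN ⇌ OCN- + H+
Ka = 10^(−3.41) = 3.89 × 10^-4
From the ICE table, Ka = [H+]²/(0.0104 − [H+]) = 3.89 × 10^-4.
The 5% rule fails; solving [H+]² + Ka·[H+] − Ka·C₀ = 0 exactly:
[H+] = [−0.000389 + √(0.000389² + 1.62e-05)]/2 = 1.83 × 10^-3 M
pH = −log[H+] = −log(1.83 × 10^-3) = 2.74

pH = 2.74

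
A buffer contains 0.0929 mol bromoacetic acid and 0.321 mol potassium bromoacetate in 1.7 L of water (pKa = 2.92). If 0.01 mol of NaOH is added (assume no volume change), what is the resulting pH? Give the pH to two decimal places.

OH- converts BrCH2COOH to BrCH2COO-: BrCH2COOH → 0.0829 mol, BrCH2COO- → 0.331 mol.
pH = pKa + log(n_BrCH2COO-/n_BrCH2COOH) = 2.92 + log(0.331/0.0829) = 2.92 + (+0.601)

pH = 3.52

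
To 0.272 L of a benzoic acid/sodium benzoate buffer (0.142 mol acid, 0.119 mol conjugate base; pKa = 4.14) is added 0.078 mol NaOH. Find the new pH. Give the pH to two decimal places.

pH = 4.63

After neutralization: n(C6H5COOH) = 0.064 mol, n(C6H5COO-) = 0.197 mol.
pH = pKa + log([A⁻]/[HA]) = 4.14 + log(0.197/0.064) = 4.14 +0.488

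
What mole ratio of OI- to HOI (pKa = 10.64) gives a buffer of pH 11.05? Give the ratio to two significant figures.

pH = pKa + log(r) ⇒ log(r) = 11.05 − 10.64 = +0.41
r = [OI-]/[HOI] = 10^(+0.41) = 2.57

ratio = 2.6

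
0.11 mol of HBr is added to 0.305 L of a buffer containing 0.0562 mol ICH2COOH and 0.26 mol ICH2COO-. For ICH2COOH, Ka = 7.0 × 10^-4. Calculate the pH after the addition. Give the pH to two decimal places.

After neutralization: n(ICH2COOH) = 0.166 mol, n(ICH2COO-) = 0.15 mol.
pKa = −log(7.0 × 10^-4) = 3.155
Henderson–Hasselbalch with mole ratio 0.15/0.166: pH = 3.155 + (-0.044)

pH = 3.11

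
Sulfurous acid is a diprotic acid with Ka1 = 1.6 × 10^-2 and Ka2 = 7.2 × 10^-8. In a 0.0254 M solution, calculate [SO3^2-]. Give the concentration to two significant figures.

First ionization gives [H+] ≈ [HSO3-] = 1.37 × 10^-2 M.
Second step: Ka2 = [H+][SO3^2-]/[HSO3-] ≈ [SO3^2-] (since [H+] ≈ [HSO3-]).
So [SO3^2-] ≈ Ka2.

7.2 × 10^-8 M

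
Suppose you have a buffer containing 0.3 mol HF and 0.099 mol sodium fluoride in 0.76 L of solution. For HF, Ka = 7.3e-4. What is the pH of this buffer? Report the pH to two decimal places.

pH = 2.66

pKa = −log(7.3 × 10^-4) = 3.137
Henderson–Hasselbalch: pH = pKa + log([F-]/[HF]) = 3.137 + log(0.099/0.3)
pH = 3.137 + (-0.481) = 2.66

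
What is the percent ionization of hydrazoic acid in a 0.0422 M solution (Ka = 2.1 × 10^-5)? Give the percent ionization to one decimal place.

2.2%

HN3 ⇌ N3- + H+; let x = [H+] at equilibrium.
x ≈ √(Ka·C₀) = √(2.1 × 10^-5 × 0.0422) = 9.41 × 10^-4 M
% ionization = x/C₀ × 100% = 9.41 × 10^-4/0.0422 × 100% = 2.2%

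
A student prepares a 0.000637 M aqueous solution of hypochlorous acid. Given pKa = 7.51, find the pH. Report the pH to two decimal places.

HOCl ⇌ OCl- + H+
Ka = 10^(−7.51) = 3.09 × 10^-8
Ka = x²/(0.000637 − x) = 3.09 × 10^-8
Assume x ≪ 0.000637: x ≈ √(3.09 × 10^-8 × 0.000637) = 4.44 × 10^-6 M
Check: 0.7% ionized — well under 5%, approximation valid.
pH = −log[H+] = −log(4.44 × 10^-6) = 5.35

pH = 5.35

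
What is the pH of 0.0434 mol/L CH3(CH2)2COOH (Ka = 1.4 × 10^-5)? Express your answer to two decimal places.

pH = 3.11

CH3(CH2)2COOH ⇌ CH3(CH2)2COO- + H+
Ka = [H+]²/(0.0434 − [H+]) = 1.4 × 10^-5
Assume [H+] ≪ 0.0434: [H+] ≈ √(1.4 × 10^-5 × 0.0434) = 7.79 × 10^-4 M
Check: 1.8% ionized — well under 5%, approximation valid.
pH = −log[H+] = −log(7.79 × 10^-4) = 3.11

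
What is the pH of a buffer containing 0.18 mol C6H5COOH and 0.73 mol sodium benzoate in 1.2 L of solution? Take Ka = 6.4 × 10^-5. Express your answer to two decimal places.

pKa = −log(6.4 × 10^-5) = 4.194
Using pH = pKa + log([base]/[acid]) with [base]/[acid] = 0.73/0.18:
pH = 4.194 + (+0.608) = 4.80

pH = 4.80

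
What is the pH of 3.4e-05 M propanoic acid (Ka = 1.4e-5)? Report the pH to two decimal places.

pH = 4.80

CH3CH2COOH ⇌ CH3CH2COO- + H+
Ka = [H+]²/(3.4e-05 − [H+]) = 1.4 × 10^-5
Here C₀/Ka ≈ 2.43, so the small-[H+] approximation fails. Use the quadratic:
[H+] = (−Ka + √(Ka² + 4·Ka·C₀))/2 = 1.59 × 10^-5 M
pH = −log[H+] = −log(1.59 × 10^-5) = 4.80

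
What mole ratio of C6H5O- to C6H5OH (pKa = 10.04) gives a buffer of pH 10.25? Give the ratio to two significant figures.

pH = pKa + log(r) ⇒ log(r) = 10.25 − 10.04 = +0.21
r = [C6H5O-]/[C6H5OH] = 10^(+0.21) = 1.62

ratio = 1.6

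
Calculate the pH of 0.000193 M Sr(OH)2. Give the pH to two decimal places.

pH = 10.59

Sr(OH)2 is a strong base (each formula unit releases 2 OH-); [OH-] = 0.000386 M.
pOH = -log(0.000386) = 3.41
pH = 14.00 - 3.41 = 10.59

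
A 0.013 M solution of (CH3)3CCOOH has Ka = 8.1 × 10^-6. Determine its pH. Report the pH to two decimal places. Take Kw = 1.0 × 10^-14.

(CH3)3CCOOH ⇌ (CH3)3CCOO- + H+
Ka = [H+]²/(0.013 − [H+]) = 8.1 × 10^-6
Neglecting [H+] in the denominator: [H+] = √(8.1 × 10^-6 × 0.013) = 3.24 × 10^-4 M
Check: 2.5% ionized — well under 5%, approximation valid.
pH = −log(3.24 × 10^-4) = 3.49

pH = 3.49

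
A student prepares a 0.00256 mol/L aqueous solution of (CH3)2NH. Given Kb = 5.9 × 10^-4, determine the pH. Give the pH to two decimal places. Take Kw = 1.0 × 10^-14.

pH = 10.99

(CH3)2NH + H2O ⇌ (CH3)2NH2+ + OH-
Kb = [OH-]²/(0.00256 − [OH-]) = 5.9 × 10^-4
[OH-] is not negligible relative to C₀; solve [OH-]² + 0.00059·[OH-] − 1.51e-06 = 0.
[OH-] = [−0.00059 + √(0.00059² + 6.04e-06)]/2 = 9.69 × 10^-4 M
pOH = 3.01, so pH = 14.00 − pOH = 10.99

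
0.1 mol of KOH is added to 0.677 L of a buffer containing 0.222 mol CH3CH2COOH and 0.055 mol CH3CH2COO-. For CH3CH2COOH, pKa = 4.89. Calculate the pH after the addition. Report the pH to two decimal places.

OH- converts CH3CH2COOH to CH3CH2COO-: CH3CH2COOH → 0.122 mol, CH3CH2COO- → 0.155 mol.
pH = pKa + log([A⁻]/[HA]) = 4.89 + log(0.155/0.122) = 4.89 +0.104

pH = 4.99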